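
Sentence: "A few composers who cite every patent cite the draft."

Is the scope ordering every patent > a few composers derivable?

*every patent* is embedded in the relative clause *who cite every patent*.
A relative clause is a scope island — quantifier raising cannot cross its boundary.
Hence only narrow scope for *every patent* (under *a few composers*) survives.

No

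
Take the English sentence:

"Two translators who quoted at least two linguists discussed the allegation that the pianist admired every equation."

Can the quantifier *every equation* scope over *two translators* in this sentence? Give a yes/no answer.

*every equation* sits inside the complex NP *the allegation that the pianist admired every equation*.
The Complex NP Constraint bars QR out of the complement clause of a noun.
So the wide-scope reading for *every equation* is blocked.

No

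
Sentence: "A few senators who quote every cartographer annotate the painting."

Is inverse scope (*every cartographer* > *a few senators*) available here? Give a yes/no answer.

*every cartographer* is embedded in the relative clause *who quote every cartographer*.
Quantifiers inside a relative clause are trapped there; the RC boundary blocks QR.
There is no licit LF on which *every cartographer* c-commands *a few senators*.

No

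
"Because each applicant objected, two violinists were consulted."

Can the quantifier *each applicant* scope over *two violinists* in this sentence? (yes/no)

The target quantifier *each applicant* is part of the adjunct clause *because each applicant objected*.
Adjuncts are opaque for quantifier raising; a quantifier in an adjunct stays inside it.
There is no licit LF on which *each applicant* c-commands *two violinists*.

No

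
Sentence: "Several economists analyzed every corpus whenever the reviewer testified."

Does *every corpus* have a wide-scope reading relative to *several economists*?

*every corpus* is a matrix argument; the adjunct is an island but the target quantifier is outside it.
Nothing blocks QR of the lower DP to a position above the higher one, so inverse scope is available.

Yes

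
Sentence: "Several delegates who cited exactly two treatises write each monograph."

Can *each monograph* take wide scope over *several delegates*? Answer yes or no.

*each monograph* is a matrix argument; only *several delegates* is modified by the relative clause *who cited exactly two treatises*, so the RC island is irrelevant to the target quantifier.
Nothing blocks QR of the lower DP to a position above the higher one, so inverse scope is available.

Yes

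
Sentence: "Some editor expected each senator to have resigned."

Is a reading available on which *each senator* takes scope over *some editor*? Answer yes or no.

Yes

*each senator* is the subject of an ECM infinitive — the infinitival complement of an ECM verb is not a scope island, so *each senator* can raise into the matrix clause.
Ordinary QR to a clause-peripheral position gives the wide-scope LF for the lower DP.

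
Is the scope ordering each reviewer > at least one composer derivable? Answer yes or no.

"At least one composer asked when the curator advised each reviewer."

No

*each reviewer* occurs within the embedded question *when the curator advised each reviewer*.
The wh-island constraint blocks QR out of an embedded interrogative.
The inverse ordering *each reviewer* > *at least one composer* is therefore underivable.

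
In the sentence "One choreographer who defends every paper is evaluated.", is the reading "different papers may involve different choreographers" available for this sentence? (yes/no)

No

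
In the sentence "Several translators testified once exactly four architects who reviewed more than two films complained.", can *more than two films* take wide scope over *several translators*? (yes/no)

*more than two films* sits inside the relative clause *who reviewed more than two films*, which is itself inside the adjunct *once exactly four architects who reviewed more than two films complained*.
Nested islands: the RC island is itself inside an adjunct island, so wide scope is doubly excluded.
Hence only narrow scope for *more than two films* (under *several translators*) survives.

No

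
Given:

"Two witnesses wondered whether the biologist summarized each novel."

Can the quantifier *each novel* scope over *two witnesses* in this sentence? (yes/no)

No

*each novel* sits inside the embedded question *whether the biologist summarized each novel*.
QR across an interrogative CP boundary is ruled out as a wh-island violation.
There is no licit LF on which *each novel* c-commands *two witnesses*.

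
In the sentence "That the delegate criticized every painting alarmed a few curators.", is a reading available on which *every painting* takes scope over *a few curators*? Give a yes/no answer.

*every painting* sits inside the sentential subject *that the delegate criticized every painting*.
The subject-island constraint blocks QR out of a clausal subject.
The ordering *every painting* > *a few curators* is therefore underivable.

No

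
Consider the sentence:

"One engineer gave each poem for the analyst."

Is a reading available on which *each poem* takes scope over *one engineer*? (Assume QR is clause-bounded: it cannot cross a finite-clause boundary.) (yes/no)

Yes

Both DPs are arguments of the same predicate; there is no clause or island boundary between them.
Clause-internal QR can adjoin the lower DP above the subject, yielding the inverse reading.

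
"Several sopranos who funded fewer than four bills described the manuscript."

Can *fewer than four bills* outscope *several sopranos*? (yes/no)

No

*fewer than four bills* is embedded in the relative clause *who funded fewer than four bills*.
A relative clause is a scope island — quantifier raising cannot cross its boundary.
*fewer than four bills* is confined to the island and cannot take scope over *several sopranos*.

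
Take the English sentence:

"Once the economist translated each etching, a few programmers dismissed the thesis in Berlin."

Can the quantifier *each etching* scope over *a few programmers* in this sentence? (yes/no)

No

The DP *each etching* is contained in the adjunct clause *once the economist translated each etching*.
Adjuncts are opaque for quantifier raising; a quantifier in an adjunct stays inside it.
So the wide-scope reading for *each etching* is blocked.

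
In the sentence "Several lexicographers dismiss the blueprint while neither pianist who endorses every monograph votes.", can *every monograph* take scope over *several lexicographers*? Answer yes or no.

No

The target quantifier *every monograph* is part of the relative clause *who endorses every monograph*, which is itself inside the adjunct *while neither pianist who endorses every monograph votes*.
The quantifier would have to escape first the RC and then the adjunct — two independent island violations.
*every monograph* > *several lexicographers* would require crossing that boundary, which is illicit.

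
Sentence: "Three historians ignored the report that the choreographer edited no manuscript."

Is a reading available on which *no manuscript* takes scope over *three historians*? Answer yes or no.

*no manuscript* sits inside the complex NP *the report that the choreographer edited no manuscript*.
The Complex NP Constraint bars QR out of the complement clause of a noun.
So *no manuscript* cannot raise high enough to outscope *three historians*; only the surface ordering *three historians* > *no manuscript* is available.

No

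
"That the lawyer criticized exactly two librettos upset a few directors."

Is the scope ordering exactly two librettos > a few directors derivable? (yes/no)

No

*exactly two librettos* sits inside the sentential subject *that the lawyer criticized exactly two librettos*.
The Sentential Subject Constraint rules out raising the quantifier out of the that-clause subject.
There is no licit LF on which *exactly two librettos* c-commands *a few directors*.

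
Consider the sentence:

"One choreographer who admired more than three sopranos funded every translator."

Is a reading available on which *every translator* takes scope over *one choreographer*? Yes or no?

Yes

*every translator* sits in the matrix clause, not in the relative clause on *one choreographer*.
Nothing blocks QR of the lower DP to a position above the higher one, so inverse scope is available.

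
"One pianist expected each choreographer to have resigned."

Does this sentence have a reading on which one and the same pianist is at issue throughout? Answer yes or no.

Yes

This is the *one pianist* > *each choreographer* reading.
That is the surface-scope ordering, which is always one of the available readings — island constraints only ever restrict inverse scope.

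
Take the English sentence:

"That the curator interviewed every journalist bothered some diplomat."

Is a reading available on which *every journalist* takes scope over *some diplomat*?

*every journalist* occurs within the sentential subject *that the curator interviewed every journalist*.
Sentential subjects are islands: a quantifier inside the subject clause cannot raise over the matrix predicate.
*every journalist* > *some diplomat* would require crossing that boundary, which is illicit.

No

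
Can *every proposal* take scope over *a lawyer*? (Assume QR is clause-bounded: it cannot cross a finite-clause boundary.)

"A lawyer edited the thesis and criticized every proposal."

No

Structurally, *every proposal* is inside one conjunct of the coordinate structure (*criticized every proposal*).
Coordinate structures are islands for non-across-the-board movement, QR included.
*every proposal* > *a lawyer* would require crossing that boundary, which is illicit.
(Only the surface reading survives: one fixed lawyer with respect to all the relevant proposals.)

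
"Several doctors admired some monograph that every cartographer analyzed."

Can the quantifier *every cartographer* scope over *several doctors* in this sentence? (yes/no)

No

*every cartographer* occurs within the relative clause *that every cartographer analyzed* modifying *some monograph*.
Relative clauses block scope extraction: QR cannot target a position outside the modified NP.
Hence only narrow scope for *every cartographer* (under *several doctors*) survives.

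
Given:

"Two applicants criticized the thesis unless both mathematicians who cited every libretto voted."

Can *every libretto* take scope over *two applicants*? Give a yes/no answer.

No

The target quantifier *every libretto* is part of the relative clause *who cited every libretto*, which is itself inside the adjunct *unless both mathematicians who cited every libretto voted*.
Two island boundaries intervene — the relative clause and the adjunct. Either alone would block QR.
The inverse ordering *every libretto* > *two applicants* is therefore underivable.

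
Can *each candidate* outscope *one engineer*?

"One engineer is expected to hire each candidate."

*each candidate* is inside a raising infinitive, which is transparent to QR (no CP barrier), so it behaves as a matrix argument.
Since no island is crossed, the inverse ordering is licensed alongside surface scope.

Yes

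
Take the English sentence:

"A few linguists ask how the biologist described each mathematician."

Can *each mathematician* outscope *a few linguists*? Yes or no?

*each mathematician* is embedded in the embedded question *how the biologist described each mathematician*.
Embedded questions are wh-islands: a quantifier inside an indirect question cannot QR into the matrix clause.
*each mathematician* is confined to the island and cannot take scope over *a few linguists*.

No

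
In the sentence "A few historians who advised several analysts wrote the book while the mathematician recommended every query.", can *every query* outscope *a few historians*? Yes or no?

No

The DP *every query* is contained in the adjunct clause *while the mathematician recommended every query*.
Since the clause is an adjunct (not a complement), the Adjunct Condition blocks QR across its edge.
Hence only narrow scope for *every query* (under *a few historians*) survives.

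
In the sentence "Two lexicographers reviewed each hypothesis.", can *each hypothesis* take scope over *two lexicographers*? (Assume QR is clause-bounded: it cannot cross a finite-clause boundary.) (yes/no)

Both DPs are arguments of the same predicate; there is no clause or island boundary between them.
Ordinary QR to a clause-peripheral position gives the wide-scope LF for the lower DP.

Yes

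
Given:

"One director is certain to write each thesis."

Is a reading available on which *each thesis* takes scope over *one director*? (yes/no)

Yes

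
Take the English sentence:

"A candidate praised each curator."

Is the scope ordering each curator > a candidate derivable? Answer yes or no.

Yes

Both DPs are arguments of the same predicate; there is no clause or island boundary between them.
QR within a single clause is free, so the lower quantifier may take scope over the higher one.
Both orderings are possible: *a candidate* > *each curator* and *each curator* > *a candidate*.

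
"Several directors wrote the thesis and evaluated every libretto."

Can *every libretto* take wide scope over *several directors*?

*every libretto* is embedded in one conjunct of the coordinate structure (*evaluated every libretto*).
Asymmetric QR out of one conjunct violates the Coordinate Structure Constraint.
*every libretto* is confined to the island and cannot take scope over *several directors*.

No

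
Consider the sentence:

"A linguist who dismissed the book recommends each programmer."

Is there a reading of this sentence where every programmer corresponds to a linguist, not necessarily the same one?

That reading corresponds to *each programmer* > *a linguist*.
The relative clause *who dismissed the book* modifies *a linguist*, but *each programmer* is not inside that relative clause — it is an argument of the matrix verb.
Clause-internal QR can adjoin the lower DP above the subject, yielding the inverse reading.

Yes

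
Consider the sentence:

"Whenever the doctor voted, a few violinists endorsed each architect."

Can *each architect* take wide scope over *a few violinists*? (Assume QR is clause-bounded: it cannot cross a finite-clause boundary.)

The adjunct island is irrelevant here — *each architect* and *a few violinists* are both in the matrix clause.
Ordinary QR to a clause-peripheral position gives the wide-scope LF for the lower DP.
Both orderings are possible: *a few violinists* > *each architect* and *each architect* > *a few violinists*.

Yes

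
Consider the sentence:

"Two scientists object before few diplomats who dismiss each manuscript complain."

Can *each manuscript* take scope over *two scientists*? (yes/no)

Structurally, *each manuscript* is inside the relative clause *who dismiss each manuscript*, which is itself inside the adjunct *before few diplomats who dismiss each manuscript complain*.
Even if one barrier were somehow void, the other would still block QR.
So *each manuscript* cannot raise to a position above *two scientists*.

No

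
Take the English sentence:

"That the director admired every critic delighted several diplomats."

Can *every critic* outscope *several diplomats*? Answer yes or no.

No

Structurally, *every critic* is inside the sentential subject *that the director admired every critic*.
Sentential subjects are islands: a quantifier inside the subject clause cannot raise over the matrix predicate.
*every critic* is confined to the island and cannot take scope over *several diplomats*.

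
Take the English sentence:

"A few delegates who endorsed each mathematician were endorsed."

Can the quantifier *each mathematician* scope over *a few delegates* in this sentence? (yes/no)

No

The DP *each mathematician* is contained in the relative clause *who endorsed each mathematician*.
A relative clause is a scope island — quantifier raising cannot cross its boundary.
*each mathematician* is confined to the island and cannot take scope over *a few delegates*.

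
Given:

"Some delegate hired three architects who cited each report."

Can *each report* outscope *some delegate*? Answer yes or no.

No

*each report* occurs within the relative clause *who cited each report* modifying *three architects*.
The relative clause forms an island for QR, so the quantifier is confined to the head noun's restrictor.
*each report* is confined to the island and cannot take scope over *some delegate*.
(Only the surface reading survives: one fixed delegate with respect to all the relevant reports.)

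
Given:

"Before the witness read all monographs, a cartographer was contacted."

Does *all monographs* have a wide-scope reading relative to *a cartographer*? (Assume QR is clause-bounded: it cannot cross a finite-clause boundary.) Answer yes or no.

*all monographs* occurs within the adjunct clause *before the witness read all monographs*.
Scope out of an adjunct clause is unavailable: QR respects the adjunct-island constraint.
*all monographs* is confined to the island and cannot take scope over *a cartographer*.

No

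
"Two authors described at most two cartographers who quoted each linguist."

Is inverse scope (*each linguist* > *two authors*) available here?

No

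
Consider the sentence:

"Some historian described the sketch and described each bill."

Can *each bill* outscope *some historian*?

The DP *each bill* is contained in one conjunct of the coordinate structure (*described each bill*).
QR out of a conjunct would have to apply non-ATB, which the CSC forbids.
*each bill* is confined to the island and cannot take scope over *some historian*.

No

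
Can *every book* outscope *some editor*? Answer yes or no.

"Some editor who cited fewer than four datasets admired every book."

Yes

Although the sentence contains a relative clause (*who cited fewer than four datasets*), *every book* is outside it, in the matrix VP.
Nothing blocks QR of the lower DP to a position above the higher one, so inverse scope is available.
So *every book* > *some editor* is among the available readings.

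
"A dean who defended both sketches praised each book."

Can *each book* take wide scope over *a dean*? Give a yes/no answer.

Yes

*each book* is a matrix argument; only *a dean* is modified by the relative clause *who defended both sketches*, so the RC island is irrelevant to the target quantifier.
Clause-internal QR can adjoin the lower DP above the subject, yielding the inverse reading.
Both orderings are possible: *a dean* > *each book* and *each book* > *a dean*.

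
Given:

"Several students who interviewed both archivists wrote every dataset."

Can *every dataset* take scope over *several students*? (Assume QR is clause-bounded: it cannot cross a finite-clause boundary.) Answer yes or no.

Yes

The relative clause *who interviewed both archivists* modifies *several students*, but *every dataset* is not inside that relative clause — it is an argument of the matrix verb.
Clause-internal QR can adjoin the lower DP above the subject, yielding the inverse reading.
Both orderings are possible: *several students* > *every dataset* and *every dataset* > *several students*.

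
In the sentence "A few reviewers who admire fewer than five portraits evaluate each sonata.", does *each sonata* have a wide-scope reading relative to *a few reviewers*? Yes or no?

Yes

Although the sentence contains a relative clause (*who admire fewer than five portraits*), *each sonata* is outside it, in the matrix VP.
QR within a single clause is free, so the lower quantifier may take scope over the higher one.
Both orderings are possible: *a few reviewers* > *each sonata* and *each sonata* > *a few reviewers*.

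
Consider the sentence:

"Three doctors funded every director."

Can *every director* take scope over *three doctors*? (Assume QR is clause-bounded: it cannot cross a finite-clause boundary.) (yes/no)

Yes

*every director* and *three doctors* are in the same minimal clause.
Clause-internal QR can adjoin the lower DP above the subject, yielding the inverse reading.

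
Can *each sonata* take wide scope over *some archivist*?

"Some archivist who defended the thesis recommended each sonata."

Yes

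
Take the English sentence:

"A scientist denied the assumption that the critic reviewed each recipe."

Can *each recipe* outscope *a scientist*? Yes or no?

No

The DP *each recipe* is contained in the complex NP *the assumption that the critic reviewed each recipe*.
Since the clause is the complement of a nominal head, the CNPC blocks scope extraction.
*each recipe* is confined to the island and cannot take scope over *a scientist*.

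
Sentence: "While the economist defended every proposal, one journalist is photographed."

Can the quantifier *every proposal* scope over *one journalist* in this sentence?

No

The target quantifier *every proposal* is part of the adjunct clause *while the economist defended every proposal*.
Since the clause is an adjunct (not a complement), the Adjunct Condition blocks QR across its edge.
*every proposal* > *one journalist* would require crossing that boundary, which is illicit.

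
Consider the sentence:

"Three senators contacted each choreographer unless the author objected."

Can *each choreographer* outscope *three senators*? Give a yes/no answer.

Yes

Neither queried DP is inside the adjunct, so the adjunct-island constraint does not apply.
Ordinary QR to a clause-peripheral position gives the wide-scope LF for the lower DP.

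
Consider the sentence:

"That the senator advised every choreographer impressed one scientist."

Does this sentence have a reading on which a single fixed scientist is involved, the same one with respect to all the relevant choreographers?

This is the *one scientist* > *every choreographer* reading.
Nothing needs to raise out of an island for *one scientist* > *every choreographer*: *one scientist* takes scope from its matrix position over the clause containing *every choreographer*.

Yes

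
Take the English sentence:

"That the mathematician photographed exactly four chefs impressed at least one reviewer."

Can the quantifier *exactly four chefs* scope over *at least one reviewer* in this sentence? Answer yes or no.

Structurally, *exactly four chefs* is inside the sentential subject *that the mathematician photographed exactly four chefs*.
The Sentential Subject Constraint rules out raising the quantifier out of the that-clause subject.
*exactly four chefs* is confined to the island and cannot take scope over *at least one reviewer*.

No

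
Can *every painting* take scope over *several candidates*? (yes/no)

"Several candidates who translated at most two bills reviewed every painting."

*every painting* is a matrix argument; only *several candidates* is modified by the relative clause *who translated at most two bills*, so the RC island is irrelevant to the target quantifier.
No island intervenes, so both surface and inverse scope are derivable.

Yes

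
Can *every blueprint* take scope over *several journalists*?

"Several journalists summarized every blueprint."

*every blueprint* and *several journalists* are in the same minimal clause.
Clause-internal QR can adjoin the lower DP above the subject, yielding the inverse reading.

Yes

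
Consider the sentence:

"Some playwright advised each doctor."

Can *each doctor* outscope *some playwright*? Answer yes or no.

*each doctor* and *some playwright* are in the same minimal clause.
With no island boundary between them, the object can take inverse scope over the subject via ordinary QR within the clause.

Yes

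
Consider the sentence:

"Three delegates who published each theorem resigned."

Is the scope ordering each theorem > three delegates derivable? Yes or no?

*each theorem* is embedded in the relative clause *who published each theorem*.
QR out of a relative clause is ruled out by the relative-clause island constraint.
There is no licit LF on which *each theorem* c-commands *three delegates*.

No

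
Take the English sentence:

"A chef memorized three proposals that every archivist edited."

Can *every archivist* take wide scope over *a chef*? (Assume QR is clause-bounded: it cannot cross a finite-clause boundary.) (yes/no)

The target quantifier *every archivist* is part of the relative clause *that every archivist edited* modifying *three proposals*.
Relative clauses block scope extraction: QR cannot target a position outside the modified NP.
*every archivist* > *a chef* would require crossing that boundary, which is illicit.

No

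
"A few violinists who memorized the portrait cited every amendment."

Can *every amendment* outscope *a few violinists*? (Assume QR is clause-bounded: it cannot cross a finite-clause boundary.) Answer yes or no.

The RC *who memorized the portrait* is an island, but *every amendment* is not inside it — it is the matrix object, a clausemate of *a few violinists*.
No island intervenes, so both surface and inverse scope are derivable.

Yes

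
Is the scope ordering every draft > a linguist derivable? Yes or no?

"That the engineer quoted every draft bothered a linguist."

*every draft* sits inside the sentential subject *that the engineer quoted every draft*.
Sentential subjects are islands: a quantifier inside the subject clause cannot raise over the matrix predicate.
There is no licit LF on which *every draft* c-commands *a linguist*.

No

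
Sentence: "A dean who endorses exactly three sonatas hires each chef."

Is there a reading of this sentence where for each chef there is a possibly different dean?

Yes

That reading corresponds to *each chef* > *a dean*.
The RC *who endorses exactly three sonatas* is an island, but *each chef* is not inside it — it is the matrix object, a clausemate of *a dean*.
Nothing blocks QR of the lower DP to a position above the higher one, so inverse scope is available.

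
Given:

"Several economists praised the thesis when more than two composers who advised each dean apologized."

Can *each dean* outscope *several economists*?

The target quantifier *each dean* is part of the relative clause *who advised each dean*, which is itself inside the adjunct *when more than two composers who advised each dean apologized*.
Two island boundaries intervene — the relative clause and the adjunct. Either alone would block QR.
So *each dean* cannot raise high enough to outscope *several economists*; only the surface ordering *several economists* > *each dean* is available.

No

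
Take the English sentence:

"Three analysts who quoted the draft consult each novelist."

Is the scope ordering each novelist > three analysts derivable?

Yes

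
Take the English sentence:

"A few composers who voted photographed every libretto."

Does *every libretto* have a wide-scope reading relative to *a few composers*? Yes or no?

Yes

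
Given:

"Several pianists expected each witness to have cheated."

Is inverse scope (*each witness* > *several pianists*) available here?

The ECM infinitive is scope-transparent — *each witness* is free to raise above *several pianists*.
QR within a single clause is free, so the lower quantifier may take scope over the higher one.

Yes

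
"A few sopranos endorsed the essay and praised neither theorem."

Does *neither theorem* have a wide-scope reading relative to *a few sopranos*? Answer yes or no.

No

The target quantifier *neither theorem* is part of one conjunct of the coordinate structure (*praised neither theorem*).
Asymmetric QR out of one conjunct violates the Coordinate Structure Constraint.
So the wide-scope reading for *neither theorem* is blocked.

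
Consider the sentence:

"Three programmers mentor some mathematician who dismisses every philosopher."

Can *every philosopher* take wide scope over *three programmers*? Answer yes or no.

No

The DP *every philosopher* is contained in the relative clause *who dismisses every philosopher* modifying *some mathematician*.
Quantifiers inside a relative clause are trapped there; the RC boundary blocks QR.
So *every philosopher* cannot raise high enough to outscope *three programmers*; only the surface ordering *three programmers* > *every philosopher* is available.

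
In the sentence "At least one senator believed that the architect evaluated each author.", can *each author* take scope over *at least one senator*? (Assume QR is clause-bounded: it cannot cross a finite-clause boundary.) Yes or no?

No

The DP *each author* is contained in the finite complement clause *that the architect evaluated each author*.
With QR restricted to its own tensed clause, the embedded quantifier cannot reach a matrix scope position.
*each author* > *at least one senator* would require crossing that boundary, which is illicit.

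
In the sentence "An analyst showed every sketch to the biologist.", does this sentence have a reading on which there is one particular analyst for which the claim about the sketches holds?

Yes

The described interpretation is the *an analyst* > *every sketch* scoping.
Surface scope (*an analyst* > *every sketch*) is always derivable; islands only block QR, not in-situ interpretation.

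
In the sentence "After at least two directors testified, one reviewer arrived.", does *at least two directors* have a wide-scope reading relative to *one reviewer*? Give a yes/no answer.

The DP *at least two directors* is contained in the adjunct clause *after at least two directors testified*.
Adjunct clauses are scope islands: a quantifier inside an adjunct cannot raise into the matrix clause.
There is no licit LF on which *at least two directors* c-commands *one reviewer*.

No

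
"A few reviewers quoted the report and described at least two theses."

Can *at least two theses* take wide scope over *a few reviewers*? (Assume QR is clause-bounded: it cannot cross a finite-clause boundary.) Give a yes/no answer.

The DP *at least two theses* is contained in one conjunct of the coordinate structure (*described at least two theses*).
Asymmetric QR out of one conjunct violates the Coordinate Structure Constraint.
Hence only narrow scope for *at least two theses* (under *a few reviewers*) survives.

No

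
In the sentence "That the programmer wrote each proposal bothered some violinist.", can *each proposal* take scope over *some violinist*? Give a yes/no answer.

The target quantifier *each proposal* is part of the sentential subject *that the programmer wrote each proposal*.
Subjects — clausal subjects included — are islands for extraction, and QR is no exception.
*each proposal* is confined to the island and cannot take scope over *some violinist*.

No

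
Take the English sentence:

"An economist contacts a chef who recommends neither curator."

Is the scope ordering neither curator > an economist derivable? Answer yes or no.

No

*neither curator* is embedded in the relative clause *who recommends neither curator* modifying *a chef*.
A relative clause is a scope island — quantifier raising cannot cross its boundary.
*neither curator* is confined to the island and cannot take scope over *an economist*.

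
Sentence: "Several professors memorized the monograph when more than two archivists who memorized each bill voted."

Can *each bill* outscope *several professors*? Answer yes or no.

*each bill* sits inside the relative clause *who memorized each bill*, which is itself inside the adjunct *when more than two archivists who memorized each bill voted*.
The quantifier would have to escape first the RC and then the adjunct — two independent island violations.
Hence only narrow scope for *each bill* (under *several professors*) survives.

No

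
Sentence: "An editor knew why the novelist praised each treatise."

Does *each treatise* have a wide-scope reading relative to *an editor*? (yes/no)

The target quantifier *each treatise* is part of the embedded question *why the novelist praised each treatise*.
Embedded questions are wh-islands: a quantifier inside an indirect question cannot QR into the matrix clause.
The inverse ordering *each treatise* > *an editor* is therefore underivable.

No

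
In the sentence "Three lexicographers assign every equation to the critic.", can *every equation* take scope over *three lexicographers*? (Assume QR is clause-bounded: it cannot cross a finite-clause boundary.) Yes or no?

*every equation* and *three lexicographers* are in the same minimal clause.
Clause-internal QR can adjoin the lower DP above the subject, yielding the inverse reading.

Yes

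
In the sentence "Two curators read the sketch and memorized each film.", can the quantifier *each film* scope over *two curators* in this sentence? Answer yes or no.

No

*each film* is embedded in one conjunct of the coordinate structure (*memorized each film*).
Asymmetric QR out of one conjunct violates the Coordinate Structure Constraint.
*each film* > *two curators* would require crossing that boundary, which is illicit.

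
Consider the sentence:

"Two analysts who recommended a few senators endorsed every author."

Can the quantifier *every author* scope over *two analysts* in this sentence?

Yes

*every author* is a matrix argument; only *two analysts* is modified by the relative clause *who recommended a few senators*, so the RC island is irrelevant to the target quantifier.
Since no island is crossed, the inverse ordering is licensed alongside surface scope.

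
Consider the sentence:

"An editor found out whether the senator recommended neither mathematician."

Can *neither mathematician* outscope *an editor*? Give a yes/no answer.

No

*neither mathematician* sits inside the embedded question *whether the senator recommended neither mathematician*.
Embedded wh-clauses are opaque for QR, so the quantifier stays inside the question.
There is no licit LF on which *neither mathematician* c-commands *an editor*.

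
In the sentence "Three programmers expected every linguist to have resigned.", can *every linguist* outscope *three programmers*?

*every linguist* is the subject of an ECM infinitive — the infinitival complement of an ECM verb is not a scope island, so *every linguist* can raise into the matrix clause.
With no island boundary between them, the object can take inverse scope over the subject via ordinary QR within the clause.
The sentence is scopally ambiguous between *three programmers* > *every linguist* and *every linguist* > *three programmers*.

Yes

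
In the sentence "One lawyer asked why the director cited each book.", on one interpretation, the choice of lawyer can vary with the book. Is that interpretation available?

No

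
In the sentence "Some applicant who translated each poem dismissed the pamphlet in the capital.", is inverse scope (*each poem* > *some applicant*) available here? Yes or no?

*each poem* occurs within the relative clause *who translated each poem*.
Relative clauses block scope extraction: QR cannot target a position outside the modified NP.
*each poem* is confined to the island and cannot take scope over *some applicant*.

No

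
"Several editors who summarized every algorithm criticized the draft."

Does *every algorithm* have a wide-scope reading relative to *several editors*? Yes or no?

No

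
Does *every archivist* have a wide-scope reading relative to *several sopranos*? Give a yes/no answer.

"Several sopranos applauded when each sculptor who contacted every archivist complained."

No

The target quantifier *every archivist* is part of the relative clause *who contacted every archivist*, which is itself inside the adjunct *when each sculptor who contacted every archivist complained*.
Even if one barrier were somehow void, the other would still block QR.
So *every archivist* cannot raise high enough to outscope *several sopranos*; only the surface ordering *several sopranos* > *every archivist* is available.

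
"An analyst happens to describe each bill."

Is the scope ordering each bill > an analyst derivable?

Infinitival complements of raising predicates do not block QR; *each bill* and *an analyst* are effectively clausemates.
QR within a single clause is free, so the lower quantifier may take scope over the higher one.

Yes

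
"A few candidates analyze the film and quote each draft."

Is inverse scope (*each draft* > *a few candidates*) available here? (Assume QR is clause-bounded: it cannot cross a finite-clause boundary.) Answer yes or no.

The target quantifier *each draft* is part of one conjunct of the coordinate structure (*quote each draft*).
QR out of a conjunct would have to apply non-ATB, which the CSC forbids.
So *each draft* cannot raise to a position above *a few candidates*.

No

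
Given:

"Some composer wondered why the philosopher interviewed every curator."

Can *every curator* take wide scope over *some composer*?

*every curator* occurs within the embedded question *why the philosopher interviewed every curator*.
The wh-island constraint blocks QR out of an embedded interrogative.
So the wide-scope reading for *every curator* is blocked.

No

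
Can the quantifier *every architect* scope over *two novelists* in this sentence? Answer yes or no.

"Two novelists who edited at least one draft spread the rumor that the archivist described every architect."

No

*every architect* sits inside the complex NP *the rumor that the archivist described every architect*.
Since the clause is the complement of a nominal head, the CNPC blocks scope extraction.
The inverse ordering *every architect* > *two novelists* is therefore underivable.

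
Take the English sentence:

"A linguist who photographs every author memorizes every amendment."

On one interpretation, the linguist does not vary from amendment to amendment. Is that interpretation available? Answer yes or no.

Yes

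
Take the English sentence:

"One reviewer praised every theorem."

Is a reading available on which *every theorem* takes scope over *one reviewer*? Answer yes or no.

Yes

*every theorem* is the matrix object and *one reviewer* the matrix subject; the two are clausemates.
QR within a single clause is free, so the lower quantifier may take scope over the higher one.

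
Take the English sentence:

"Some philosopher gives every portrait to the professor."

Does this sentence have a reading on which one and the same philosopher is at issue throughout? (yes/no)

The paraphrase describes the scope ordering *some philosopher* > *every portrait*.
Nothing needs to raise for *some philosopher* > *every portrait*, so no island constraint is at stake.

Yes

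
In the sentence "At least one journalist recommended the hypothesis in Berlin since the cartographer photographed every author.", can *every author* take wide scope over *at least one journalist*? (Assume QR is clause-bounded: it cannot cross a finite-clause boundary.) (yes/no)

*every author* occurs within the adjunct clause *since the cartographer photographed every author*.
Adverbial clauses are not L-marked, so they are barriers for QR — the quantifier cannot escape the adjunct.
Hence only narrow scope for *every author* (under *at least one journalist*) survives.
(Only the surface reading survives: one fixed journalist with respect to all the relevant authors.)

No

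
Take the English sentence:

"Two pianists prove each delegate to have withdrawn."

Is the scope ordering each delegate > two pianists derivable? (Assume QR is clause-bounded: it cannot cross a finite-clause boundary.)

Yes

This is an ECM construction: *each delegate* is the infinitival subject, Case-marked by the matrix verb, and the infinitive is transparent for QR.
Nothing blocks QR of the lower DP to a position above the higher one, so inverse scope is available.
So *each delegate* > *two pianists* is among the available readings.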